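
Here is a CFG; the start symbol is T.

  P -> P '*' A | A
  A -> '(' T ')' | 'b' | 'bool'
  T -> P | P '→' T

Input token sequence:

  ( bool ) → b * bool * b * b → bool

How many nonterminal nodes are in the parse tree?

18

[T [P [A ( [T [P [A bool]]] )]] → [T [P [P [P [P [A b]] * [A bool]] * [A b]] * [A b]] → [T [P [A bool]]]]]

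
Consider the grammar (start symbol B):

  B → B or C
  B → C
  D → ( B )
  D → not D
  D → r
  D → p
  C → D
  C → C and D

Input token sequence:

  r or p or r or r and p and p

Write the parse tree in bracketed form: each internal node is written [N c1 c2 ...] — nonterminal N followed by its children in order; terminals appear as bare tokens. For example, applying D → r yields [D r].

B
B or C
B or C or C
B or C or C or C
C or C or C or C
D or C or C or C
r or C or C or C
r or D or C or C
r or p or C or C
r or p or D or C
r or p or r or C
r or p or r or C and D
r or p or r or C and D and D
r or p or r or D and D and D
r or p or r or r and D and D
r or p or r or r and p and D
r or p or r or r and p and p

[B [B [B [B [C [D r]]] or [C [D p]]] or [C [D r]]] or [C [C [C [D r]] and [D p]] and [D p]]]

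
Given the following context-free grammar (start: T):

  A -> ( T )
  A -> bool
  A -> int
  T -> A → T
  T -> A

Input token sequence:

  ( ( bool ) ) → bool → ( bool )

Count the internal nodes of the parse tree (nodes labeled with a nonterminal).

[T [A ( [T [A ( [T [A bool]] )]] )] → [T [A bool] → [T [A ( [T [A bool]] )]]]]

12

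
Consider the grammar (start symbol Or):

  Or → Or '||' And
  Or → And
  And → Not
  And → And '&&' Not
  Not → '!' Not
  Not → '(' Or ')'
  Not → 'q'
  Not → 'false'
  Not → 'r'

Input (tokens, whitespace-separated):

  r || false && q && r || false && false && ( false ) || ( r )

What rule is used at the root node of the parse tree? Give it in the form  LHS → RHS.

Or → Or '||' And

[Or [Or [Or [Or [And [Not r]]] || [And [And [And [Not false]] && [Not q]] && [Not r]]] || [And [And [And [Not false]] && [Not false]] && [Not ( [Or [And [Not false]]] )]]] || [And [Not ( [Or [And [Not r]]] )]]]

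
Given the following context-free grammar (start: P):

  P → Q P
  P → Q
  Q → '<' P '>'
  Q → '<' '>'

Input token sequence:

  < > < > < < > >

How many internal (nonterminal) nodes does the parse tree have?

8

[P [Q < >] [P [Q < >] [P [Q < [P [Q < >]] >]]]]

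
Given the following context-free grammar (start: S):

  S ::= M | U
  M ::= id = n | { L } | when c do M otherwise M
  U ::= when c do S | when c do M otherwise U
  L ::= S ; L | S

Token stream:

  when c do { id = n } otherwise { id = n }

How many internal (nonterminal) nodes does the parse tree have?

10

[S [M when c do [M { [L [S [M id = n]]] }] otherwise [M { [L [S [M id = n]]] }]]]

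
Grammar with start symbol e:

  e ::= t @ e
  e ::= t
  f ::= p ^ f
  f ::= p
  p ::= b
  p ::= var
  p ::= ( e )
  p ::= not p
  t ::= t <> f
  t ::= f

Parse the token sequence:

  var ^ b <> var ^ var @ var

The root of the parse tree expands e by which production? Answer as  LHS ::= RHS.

[e [t [t [f [p var] ^ [f [p b]]]] <> [f [p var] ^ [f [p var]]]] @ [e [t [f [p var]]]]]

e ::= t @ e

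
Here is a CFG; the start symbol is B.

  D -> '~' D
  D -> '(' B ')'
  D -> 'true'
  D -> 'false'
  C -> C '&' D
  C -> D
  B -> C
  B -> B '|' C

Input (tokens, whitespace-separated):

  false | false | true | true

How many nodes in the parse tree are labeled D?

[B [B [B [B [C [D false]]] | [C [D false]]] | [C [D true]]] | [C [D true]]]

4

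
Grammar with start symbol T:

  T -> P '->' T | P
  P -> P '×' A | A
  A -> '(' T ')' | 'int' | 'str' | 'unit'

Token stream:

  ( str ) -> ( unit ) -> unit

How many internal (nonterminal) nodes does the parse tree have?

[T [P [A ( [T [P [A str]]] )]] -> [T [P [A ( [T [P [A unit]]] )]] -> [T [P [A unit]]]]]

15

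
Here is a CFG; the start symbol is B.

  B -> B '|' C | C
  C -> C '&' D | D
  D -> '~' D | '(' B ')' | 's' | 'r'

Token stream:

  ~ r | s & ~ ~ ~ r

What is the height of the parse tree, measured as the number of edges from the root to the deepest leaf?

[B [B [C [D ~ [D r]]]] | [C [C [D s]] & [D ~ [D ~ [D ~ [D r]]]]]]

6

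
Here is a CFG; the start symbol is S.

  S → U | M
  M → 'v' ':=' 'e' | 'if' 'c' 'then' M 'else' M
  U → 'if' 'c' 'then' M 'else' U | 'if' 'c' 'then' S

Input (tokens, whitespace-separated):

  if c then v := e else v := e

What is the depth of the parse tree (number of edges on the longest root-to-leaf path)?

[S [M if c then [M v := e] else [M v := e]]]

3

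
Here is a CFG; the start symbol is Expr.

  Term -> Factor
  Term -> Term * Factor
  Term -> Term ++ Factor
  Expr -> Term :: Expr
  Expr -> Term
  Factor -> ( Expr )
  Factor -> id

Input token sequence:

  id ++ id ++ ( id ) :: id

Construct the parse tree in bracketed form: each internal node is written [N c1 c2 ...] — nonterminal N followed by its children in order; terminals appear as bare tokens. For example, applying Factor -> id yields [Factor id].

[Expr [Term [Term [Term [Factor id]] ++ [Factor id]] ++ [Factor ( [Expr [Term [Factor id]]] )]] :: [Expr [Term [Factor id]]]]

Expr
Term :: Expr
Term ++ Factor :: Expr
Term ++ Factor ++ Factor :: Expr
Factor ++ Factor ++ Factor :: Expr
id ++ Factor ++ Factor :: Expr
id ++ id ++ Factor :: Expr
id ++ id ++ ( Expr ) :: Expr
id ++ id ++ ( Term ) :: Expr
id ++ id ++ ( Factor ) :: Expr
id ++ id ++ ( id ) :: Expr
id ++ id ++ ( id ) :: Term
id ++ id ++ ( id ) :: Factor
id ++ id ++ ( id ) :: id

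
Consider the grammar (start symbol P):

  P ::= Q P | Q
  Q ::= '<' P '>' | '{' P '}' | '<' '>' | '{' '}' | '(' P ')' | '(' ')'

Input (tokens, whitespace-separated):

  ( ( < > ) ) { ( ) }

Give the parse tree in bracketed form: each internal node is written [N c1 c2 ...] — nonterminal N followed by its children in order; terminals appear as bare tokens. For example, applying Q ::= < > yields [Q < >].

P
Q P
( P ) P
( Q ) P
( ( P ) ) P
( ( Q ) ) P
( ( < > ) ) P
( ( < > ) ) Q
( ( < > ) ) { P }
( ( < > ) ) { Q }
( ( < > ) ) { ( ) }

[P [Q ( [P [Q ( [P [Q < >]] )]] )] [P [Q { [P [Q ( )]] }]]]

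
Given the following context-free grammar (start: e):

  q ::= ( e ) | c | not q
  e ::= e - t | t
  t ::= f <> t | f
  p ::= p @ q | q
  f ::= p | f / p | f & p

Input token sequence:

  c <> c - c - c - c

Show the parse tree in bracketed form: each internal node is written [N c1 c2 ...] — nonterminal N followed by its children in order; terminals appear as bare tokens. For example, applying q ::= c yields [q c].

[e [e [e [e [t [f [p [q c]]] <> [t [f [p [q c]]]]]] - [t [f [p [q c]]]]] - [t [f [p [q c]]]]] - [t [f [p [q c]]]]]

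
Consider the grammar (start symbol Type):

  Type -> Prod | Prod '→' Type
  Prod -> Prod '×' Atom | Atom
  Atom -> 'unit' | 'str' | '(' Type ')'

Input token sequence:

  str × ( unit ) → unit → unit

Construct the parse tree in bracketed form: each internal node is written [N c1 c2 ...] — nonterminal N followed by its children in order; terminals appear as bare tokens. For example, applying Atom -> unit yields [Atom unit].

Type
Prod → Type
Prod × Atom → Type
Atom × Atom → Type
str × Atom → Type
str × ( Type ) → Type
str × ( Prod ) → Type
str × ( Atom ) → Type
str × ( unit ) → Type
str × ( unit ) → Prod → Type
str × ( unit ) → Atom → Type
str × ( unit ) → unit → Type
str × ( unit ) → unit → Prod
str × ( unit ) → unit → Atom
str × ( unit ) → unit → unit

[Type [Prod [Prod [Atom str]] × [Atom ( [Type [Prod [Atom unit]]] )]] → [Type [Prod [Atom unit]] → [Type [Prod [Atom unit]]]]]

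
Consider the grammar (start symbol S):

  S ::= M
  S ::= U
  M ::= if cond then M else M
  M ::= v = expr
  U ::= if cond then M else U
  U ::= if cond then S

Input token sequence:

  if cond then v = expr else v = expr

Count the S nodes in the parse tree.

[S [M if cond then [M v = expr] else [M v = expr]]]

1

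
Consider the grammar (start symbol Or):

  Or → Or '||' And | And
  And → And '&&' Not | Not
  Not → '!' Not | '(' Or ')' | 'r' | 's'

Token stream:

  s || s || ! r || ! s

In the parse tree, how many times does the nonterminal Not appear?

6

[Or [Or [Or [Or [And [Not s]]] || [And [Not s]]] || [And [Not ! [Not r]]]] || [And [Not ! [Not s]]]]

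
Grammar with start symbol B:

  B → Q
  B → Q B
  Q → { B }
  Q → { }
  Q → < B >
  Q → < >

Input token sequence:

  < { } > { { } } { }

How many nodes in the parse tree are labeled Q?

5

[B [Q < [B [Q { }]] >] [B [Q { [B [Q { }]] }] [B [Q { }]]]]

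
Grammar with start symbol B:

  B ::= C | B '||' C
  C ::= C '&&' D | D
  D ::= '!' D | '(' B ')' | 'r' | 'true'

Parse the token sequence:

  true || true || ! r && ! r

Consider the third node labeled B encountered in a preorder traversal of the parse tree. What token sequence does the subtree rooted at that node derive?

true

[B [B [B [C [D true]]] || [C [D true]]] || [C [C [D ! [D r]]] && [D ! [D r]]]]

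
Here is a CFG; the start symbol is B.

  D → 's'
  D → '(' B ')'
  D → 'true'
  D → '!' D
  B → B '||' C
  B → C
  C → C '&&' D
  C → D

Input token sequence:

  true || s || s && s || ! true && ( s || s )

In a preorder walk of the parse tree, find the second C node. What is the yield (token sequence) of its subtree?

s

[B [B [B [B [C [D true]]] || [C [D s]]] || [C [C [D s]] && [D s]]] || [C [C [D ! [D true]]] && [D ( [B [B [C [D s]]] || [C [D s]]] )]]]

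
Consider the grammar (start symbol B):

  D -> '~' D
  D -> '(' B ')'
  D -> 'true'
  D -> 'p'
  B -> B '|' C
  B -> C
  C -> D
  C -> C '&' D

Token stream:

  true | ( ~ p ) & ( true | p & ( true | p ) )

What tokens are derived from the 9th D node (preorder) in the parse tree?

[B [B [C [D true]]] | [C [C [D ( [B [C [D ~ [D p]]]] )]] & [D ( [B [B [C [D true]]] | [C [C [D p]] & [D ( [B [B [C [D true]]] | [C [D p]]] )]]] )]]]

true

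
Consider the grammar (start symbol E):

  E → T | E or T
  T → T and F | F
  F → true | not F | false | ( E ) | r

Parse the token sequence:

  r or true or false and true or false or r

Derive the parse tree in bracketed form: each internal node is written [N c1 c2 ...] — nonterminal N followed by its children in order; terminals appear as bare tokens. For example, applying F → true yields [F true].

[E [E [E [E [E [T [F r]]] or [T [F true]]] or [T [T [F false]] and [F true]]] or [T [F false]]] or [T [F r]]]

E
E or T
E or T or T
E or T or T or T
E or T or T or T or T
T or T or T or T or T
F or T or T or T or T
r or T or T or T or T
r or F or T or T or T
r or true or T or T or T
r or true or T and F or T or T
r or true or F and F or T or T
r or true or false and F or T or T
r or true or false and true or T or T
r or true or false and true or F or T
r or true or false and true or false or T
r or true or false and true or false or F
r or true or false and true or false or r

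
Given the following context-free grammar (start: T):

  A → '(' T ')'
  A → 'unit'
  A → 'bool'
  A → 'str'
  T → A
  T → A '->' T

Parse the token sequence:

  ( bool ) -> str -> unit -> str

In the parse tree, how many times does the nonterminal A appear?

[T [A ( [T [A bool]] )] -> [T [A str] -> [T [A unit] -> [T [A str]]]]]

5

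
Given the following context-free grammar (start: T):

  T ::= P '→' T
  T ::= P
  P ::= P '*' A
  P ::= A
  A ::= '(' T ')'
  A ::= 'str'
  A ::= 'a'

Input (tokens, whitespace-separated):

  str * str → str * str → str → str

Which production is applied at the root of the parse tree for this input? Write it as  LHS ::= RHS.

T ::= P '→' T

[T [P [P [A str]] * [A str]] → [T [P [P [A str]] * [A str]] → [T [P [A str]] → [T [P [A str]]]]]]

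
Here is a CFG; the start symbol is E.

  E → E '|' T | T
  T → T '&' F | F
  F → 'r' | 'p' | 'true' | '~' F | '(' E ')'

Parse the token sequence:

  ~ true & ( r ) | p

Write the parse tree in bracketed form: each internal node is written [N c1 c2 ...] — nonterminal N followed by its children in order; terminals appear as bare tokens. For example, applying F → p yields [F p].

E
E | T
T | T
T & F | T
F & F | T
~ F & F | T
~ true & F | T
~ true & ( E ) | T
~ true & ( T ) | T
~ true & ( F ) | T
~ true & ( r ) | T
~ true & ( r ) | F
~ true & ( r ) | p

[E [E [T [T [F ~ [F true]]] & [F ( [E [T [F r]]] )]]] | [T [F p]]]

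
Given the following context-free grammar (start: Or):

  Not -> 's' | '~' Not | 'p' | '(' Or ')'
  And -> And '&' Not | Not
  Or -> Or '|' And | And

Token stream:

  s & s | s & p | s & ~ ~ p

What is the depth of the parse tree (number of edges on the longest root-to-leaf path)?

[Or [Or [Or [And [And [Not s]] & [Not s]]] | [And [And [Not s]] & [Not p]]] | [And [And [Not s]] & [Not ~ [Not ~ [Not p]]]]]

6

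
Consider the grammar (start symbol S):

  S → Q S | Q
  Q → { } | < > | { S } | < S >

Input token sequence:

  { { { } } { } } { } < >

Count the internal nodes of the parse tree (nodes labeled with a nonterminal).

[S [Q { [S [Q { [S [Q { }]] }] [S [Q { }]]] }] [S [Q { }] [S [Q < >]]]]

12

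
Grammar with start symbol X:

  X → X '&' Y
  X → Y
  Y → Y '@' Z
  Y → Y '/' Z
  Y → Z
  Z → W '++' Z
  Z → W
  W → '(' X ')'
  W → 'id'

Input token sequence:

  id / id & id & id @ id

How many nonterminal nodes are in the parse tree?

[X [X [X [Y [Y [Z [W id]]] / [Z [W id]]]] & [Y [Z [W id]]]] & [Y [Y [Z [W id]]] @ [Z [W id]]]]

18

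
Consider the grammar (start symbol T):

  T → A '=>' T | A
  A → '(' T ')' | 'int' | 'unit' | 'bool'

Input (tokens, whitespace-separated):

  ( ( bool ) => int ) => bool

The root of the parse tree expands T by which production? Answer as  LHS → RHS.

[T [A ( [T [A ( [T [A bool]] )] => [T [A int]]] )] => [T [A bool]]]

T → A '=>' T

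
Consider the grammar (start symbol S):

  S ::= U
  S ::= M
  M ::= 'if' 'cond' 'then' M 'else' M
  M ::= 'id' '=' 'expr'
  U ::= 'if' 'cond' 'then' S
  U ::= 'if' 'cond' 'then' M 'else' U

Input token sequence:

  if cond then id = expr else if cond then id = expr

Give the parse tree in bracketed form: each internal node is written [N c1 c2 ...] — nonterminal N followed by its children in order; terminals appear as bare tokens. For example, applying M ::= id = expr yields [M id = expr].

S
U
if cond then M else U
if cond then id = expr else U
if cond then id = expr else if cond then S
if cond then id = expr else if cond then M
if cond then id = expr else if cond then id = expr

[S [U if cond then [M id = expr] else [U if cond then [S [M id = expr]]]]]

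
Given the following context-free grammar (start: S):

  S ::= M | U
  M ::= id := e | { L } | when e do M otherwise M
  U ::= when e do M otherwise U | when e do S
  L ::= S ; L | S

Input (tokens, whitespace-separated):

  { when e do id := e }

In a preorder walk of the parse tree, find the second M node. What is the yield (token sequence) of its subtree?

id := e

[S [M { [L [S [U when e do [S [M id := e]]]]] }]]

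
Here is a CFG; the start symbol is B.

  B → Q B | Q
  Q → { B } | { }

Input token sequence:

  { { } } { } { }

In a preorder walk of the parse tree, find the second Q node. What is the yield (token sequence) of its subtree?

[B [Q { [B [Q { }]] }] [B [Q { }] [B [Q { }]]]]

{ }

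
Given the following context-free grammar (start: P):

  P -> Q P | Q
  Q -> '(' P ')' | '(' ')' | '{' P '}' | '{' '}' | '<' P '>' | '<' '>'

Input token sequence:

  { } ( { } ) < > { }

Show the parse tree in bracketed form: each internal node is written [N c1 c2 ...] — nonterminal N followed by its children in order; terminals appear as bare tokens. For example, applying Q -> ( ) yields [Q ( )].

P
Q P
{ } P
{ } Q P
{ } ( P ) P
{ } ( Q ) P
{ } ( { } ) P
{ } ( { } ) Q P
{ } ( { } ) < > P
{ } ( { } ) < > Q
{ } ( { } ) < > { }

[P [Q { }] [P [Q ( [P [Q { }]] )] [P [Q < >] [P [Q { }]]]]]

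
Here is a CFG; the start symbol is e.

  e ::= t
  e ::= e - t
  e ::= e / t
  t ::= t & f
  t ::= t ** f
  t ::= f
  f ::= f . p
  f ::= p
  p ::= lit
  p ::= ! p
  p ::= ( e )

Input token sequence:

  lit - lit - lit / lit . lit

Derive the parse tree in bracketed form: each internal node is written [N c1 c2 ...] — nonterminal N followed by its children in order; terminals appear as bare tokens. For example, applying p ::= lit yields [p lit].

e
e / t
e - t / t
e - t - t / t
t - t - t / t
f - t - t / t
p - t - t / t
lit - t - t / t
lit - f - t / t
lit - p - t / t
lit - lit - t / t
lit - lit - f / t
lit - lit - p / t
lit - lit - lit / t
lit - lit - lit / f
lit - lit - lit / f . p
lit - lit - lit / p . p
lit - lit - lit / lit . p
lit - lit - lit / lit . lit

[e [e [e [e [t [f [p lit]]]] - [t [f [p lit]]]] - [t [f [p lit]]]] / [t [f [f [p lit]] . [p lit]]]]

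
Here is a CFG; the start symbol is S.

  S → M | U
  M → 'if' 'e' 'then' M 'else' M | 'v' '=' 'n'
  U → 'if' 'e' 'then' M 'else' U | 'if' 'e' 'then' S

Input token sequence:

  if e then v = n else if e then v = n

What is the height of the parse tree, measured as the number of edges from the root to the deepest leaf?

5

[S [U if e then [M v = n] else [U if e then [S [M v = n]]]]]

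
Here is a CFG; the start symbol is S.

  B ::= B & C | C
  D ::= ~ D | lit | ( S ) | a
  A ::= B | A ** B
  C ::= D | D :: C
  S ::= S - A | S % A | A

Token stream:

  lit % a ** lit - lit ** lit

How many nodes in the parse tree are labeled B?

[S [S [S [A [B [C [D lit]]]]] % [A [A [B [C [D a]]]] ** [B [C [D lit]]]]] - [A [A [B [C [D lit]]]] ** [B [C [D lit]]]]]

5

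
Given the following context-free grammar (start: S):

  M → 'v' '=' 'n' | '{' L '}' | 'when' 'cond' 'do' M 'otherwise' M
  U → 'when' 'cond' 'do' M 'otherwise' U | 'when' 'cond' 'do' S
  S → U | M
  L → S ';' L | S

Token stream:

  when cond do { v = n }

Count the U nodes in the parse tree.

[S [U when cond do [S [M { [L [S [M v = n]]] }]]]]

1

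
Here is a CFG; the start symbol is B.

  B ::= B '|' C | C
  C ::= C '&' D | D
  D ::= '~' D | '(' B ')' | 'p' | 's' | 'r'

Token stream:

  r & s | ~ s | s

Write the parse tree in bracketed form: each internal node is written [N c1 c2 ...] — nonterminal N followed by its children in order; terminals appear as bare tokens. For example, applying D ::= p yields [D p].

B
B | C
B | C | C
C | C | C
C & D | C | C
D & D | C | C
r & D | C | C
r & s | C | C
r & s | D | C
r & s | ~ D | C
r & s | ~ s | C
r & s | ~ s | D
r & s | ~ s | s

[B [B [B [C [C [D r]] & [D s]]] | [C [D ~ [D s]]]] | [C [D s]]]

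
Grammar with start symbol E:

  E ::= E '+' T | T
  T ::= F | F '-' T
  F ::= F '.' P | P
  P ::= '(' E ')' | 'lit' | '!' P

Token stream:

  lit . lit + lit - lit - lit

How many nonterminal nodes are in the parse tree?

[E [E [T [F [F [P lit]] . [P lit]]]] + [T [F [P lit]] - [T [F [P lit]] - [T [F [P lit]]]]]]

16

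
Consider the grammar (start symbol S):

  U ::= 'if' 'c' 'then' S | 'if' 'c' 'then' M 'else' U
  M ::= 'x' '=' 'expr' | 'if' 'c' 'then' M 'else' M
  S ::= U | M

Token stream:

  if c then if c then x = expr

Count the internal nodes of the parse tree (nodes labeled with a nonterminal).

6

[S [U if c then [S [U if c then [S [M x = expr]]]]]]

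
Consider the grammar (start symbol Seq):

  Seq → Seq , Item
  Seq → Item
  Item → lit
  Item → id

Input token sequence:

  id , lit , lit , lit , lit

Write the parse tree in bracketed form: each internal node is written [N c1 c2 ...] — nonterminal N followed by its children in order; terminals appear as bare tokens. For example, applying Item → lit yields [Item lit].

[Seq [Seq [Seq [Seq [Seq [Item id]] , [Item lit]] , [Item lit]] , [Item lit]] , [Item lit]]

Seq
Seq , Item
Seq , Item , Item
Seq , Item , Item , Item
Seq , Item , Item , Item , Item
Item , Item , Item , Item , Item
id , Item , Item , Item , Item
id , lit , Item , Item , Item
id , lit , lit , Item , Item
id , lit , lit , lit , Item
id , lit , lit , lit , lit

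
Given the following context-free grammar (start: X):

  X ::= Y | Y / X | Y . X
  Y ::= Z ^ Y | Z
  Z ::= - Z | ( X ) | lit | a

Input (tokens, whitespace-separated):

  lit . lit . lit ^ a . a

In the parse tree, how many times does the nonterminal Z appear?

[X [Y [Z lit]] . [X [Y [Z lit]] . [X [Y [Z lit] ^ [Y [Z a]]] . [X [Y [Z a]]]]]]

5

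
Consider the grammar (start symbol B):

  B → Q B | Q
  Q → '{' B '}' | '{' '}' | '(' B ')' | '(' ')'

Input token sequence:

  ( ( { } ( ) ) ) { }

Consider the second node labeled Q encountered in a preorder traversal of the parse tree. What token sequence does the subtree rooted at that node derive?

[B [Q ( [B [Q ( [B [Q { }] [B [Q ( )]]] )]] )] [B [Q { }]]]

( { } ( ) )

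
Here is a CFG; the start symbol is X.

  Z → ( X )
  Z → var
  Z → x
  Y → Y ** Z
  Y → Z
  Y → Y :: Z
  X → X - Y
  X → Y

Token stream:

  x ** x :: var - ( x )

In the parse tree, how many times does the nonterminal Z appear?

5

[X [X [Y [Y [Y [Z x]] ** [Z x]] :: [Z var]]] - [Y [Z ( [X [Y [Z x]]] )]]]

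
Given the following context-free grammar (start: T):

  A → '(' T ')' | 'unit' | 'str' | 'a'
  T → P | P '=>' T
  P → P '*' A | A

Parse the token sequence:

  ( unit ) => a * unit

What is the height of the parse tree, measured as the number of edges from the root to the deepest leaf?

6

[T [P [A ( [T [P [A unit]]] )]] => [T [P [P [A a]] * [A unit]]]]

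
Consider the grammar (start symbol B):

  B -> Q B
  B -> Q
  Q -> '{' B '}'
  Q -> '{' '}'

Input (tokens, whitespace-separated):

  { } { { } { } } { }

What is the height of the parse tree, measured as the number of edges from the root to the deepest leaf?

[B [Q { }] [B [Q { [B [Q { }] [B [Q { }]]] }] [B [Q { }]]]]

6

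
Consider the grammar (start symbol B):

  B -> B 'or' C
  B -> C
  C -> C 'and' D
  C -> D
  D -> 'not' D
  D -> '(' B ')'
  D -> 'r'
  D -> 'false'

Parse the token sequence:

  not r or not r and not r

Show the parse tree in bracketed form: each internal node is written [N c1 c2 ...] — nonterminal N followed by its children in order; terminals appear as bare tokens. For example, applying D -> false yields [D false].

[B [B [C [D not [D r]]]] or [C [C [D not [D r]]] and [D not [D r]]]]

B
B or C
C or C
D or C
not D or C
not r or C
not r or C and D
not r or D and D
not r or not D and D
not r or not r and D
not r or not r and not D
not r or not r and not r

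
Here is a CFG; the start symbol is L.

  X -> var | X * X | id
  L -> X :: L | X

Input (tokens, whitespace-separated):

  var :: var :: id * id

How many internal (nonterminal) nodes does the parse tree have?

8

[L [X var] :: [L [X var] :: [L [X [X id] * [X id]]]]]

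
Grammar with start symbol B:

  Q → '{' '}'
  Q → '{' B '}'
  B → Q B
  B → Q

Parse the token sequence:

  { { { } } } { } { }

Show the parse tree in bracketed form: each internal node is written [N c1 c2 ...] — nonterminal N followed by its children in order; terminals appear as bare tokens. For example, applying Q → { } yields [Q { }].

B
Q B
{ B } B
{ Q } B
{ { B } } B
{ { Q } } B
{ { { } } } B
{ { { } } } Q B
{ { { } } } { } B
{ { { } } } { } Q
{ { { } } } { } { }

[B [Q { [B [Q { [B [Q { }]] }]] }] [B [Q { }] [B [Q { }]]]]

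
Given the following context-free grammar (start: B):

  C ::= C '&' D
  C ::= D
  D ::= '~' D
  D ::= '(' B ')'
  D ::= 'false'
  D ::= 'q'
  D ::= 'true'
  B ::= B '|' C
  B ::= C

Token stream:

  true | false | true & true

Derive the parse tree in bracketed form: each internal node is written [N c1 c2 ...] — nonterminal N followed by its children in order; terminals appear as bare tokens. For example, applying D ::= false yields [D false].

B
B | C
B | C | C
C | C | C
D | C | C
true | C | C
true | D | C
true | false | C
true | false | C & D
true | false | D & D
true | false | true & D
true | false | true & true

[B [B [B [C [D true]]] | [C [D false]]] | [C [C [D true]] & [D true]]]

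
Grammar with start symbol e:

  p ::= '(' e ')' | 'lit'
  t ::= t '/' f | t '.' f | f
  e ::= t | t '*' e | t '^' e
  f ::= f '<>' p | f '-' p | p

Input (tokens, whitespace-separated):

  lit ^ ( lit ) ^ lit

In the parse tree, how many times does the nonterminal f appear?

[e [t [f [p lit]]] ^ [e [t [f [p ( [e [t [f [p lit]]]] )]]] ^ [e [t [f [p lit]]]]]]

4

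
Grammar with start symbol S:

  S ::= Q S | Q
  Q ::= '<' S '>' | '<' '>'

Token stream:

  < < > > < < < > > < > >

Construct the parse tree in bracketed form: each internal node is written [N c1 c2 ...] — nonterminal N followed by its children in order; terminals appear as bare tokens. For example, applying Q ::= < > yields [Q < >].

[S [Q < [S [Q < >]] >] [S [Q < [S [Q < [S [Q < >]] >] [S [Q < >]]] >]]]

S
Q S
< S > S
< Q > S
< < > > S
< < > > Q
< < > > < S >
< < > > < Q S >
< < > > < < S > S >
< < > > < < Q > S >
< < > > < < < > > S >
< < > > < < < > > Q >
< < > > < < < > > < > >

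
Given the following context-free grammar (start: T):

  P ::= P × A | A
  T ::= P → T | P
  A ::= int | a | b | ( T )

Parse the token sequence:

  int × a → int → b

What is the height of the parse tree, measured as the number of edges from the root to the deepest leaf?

5

[T [P [P [A int]] × [A a]] → [T [P [A int]] → [T [P [A b]]]]]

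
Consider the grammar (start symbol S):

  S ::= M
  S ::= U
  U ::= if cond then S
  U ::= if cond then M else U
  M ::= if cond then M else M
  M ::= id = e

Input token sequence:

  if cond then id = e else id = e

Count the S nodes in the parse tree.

[S [M if cond then [M id = e] else [M id = e]]]

1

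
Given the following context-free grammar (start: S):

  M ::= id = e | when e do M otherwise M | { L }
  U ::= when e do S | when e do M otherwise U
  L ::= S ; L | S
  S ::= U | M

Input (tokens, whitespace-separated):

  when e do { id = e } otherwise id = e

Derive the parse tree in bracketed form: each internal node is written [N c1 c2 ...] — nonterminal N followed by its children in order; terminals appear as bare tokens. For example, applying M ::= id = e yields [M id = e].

[S [M when e do [M { [L [S [M id = e]]] }] otherwise [M id = e]]]

S
M
when e do M otherwise M
when e do { L } otherwise M
when e do { S } otherwise M
when e do { M } otherwise M
when e do { id = e } otherwise M
when e do { id = e } otherwise id = e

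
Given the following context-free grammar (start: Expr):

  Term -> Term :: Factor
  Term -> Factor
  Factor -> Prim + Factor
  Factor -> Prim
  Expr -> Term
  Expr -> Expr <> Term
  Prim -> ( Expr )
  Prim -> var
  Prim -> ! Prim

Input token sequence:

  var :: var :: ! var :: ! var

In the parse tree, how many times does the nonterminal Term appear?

4

[Expr [Term [Term [Term [Term [Factor [Prim var]]] :: [Factor [Prim var]]] :: [Factor [Prim ! [Prim var]]]] :: [Factor [Prim ! [Prim var]]]]]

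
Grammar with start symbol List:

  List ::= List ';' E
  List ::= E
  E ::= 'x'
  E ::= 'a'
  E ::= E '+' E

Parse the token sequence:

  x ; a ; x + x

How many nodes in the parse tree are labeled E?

5

[List [List [List [E x]] ; [E a]] ; [E [E x] + [E x]]]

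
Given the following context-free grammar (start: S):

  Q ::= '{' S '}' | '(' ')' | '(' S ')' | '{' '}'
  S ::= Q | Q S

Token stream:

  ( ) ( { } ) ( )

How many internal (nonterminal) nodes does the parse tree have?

8

[S [Q ( )] [S [Q ( [S [Q { }]] )] [S [Q ( )]]]]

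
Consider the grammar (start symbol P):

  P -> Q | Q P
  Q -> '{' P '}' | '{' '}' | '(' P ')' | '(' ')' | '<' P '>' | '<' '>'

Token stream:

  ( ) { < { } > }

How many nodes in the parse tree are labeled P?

[P [Q ( )] [P [Q { [P [Q < [P [Q { }]] >]] }]]]

4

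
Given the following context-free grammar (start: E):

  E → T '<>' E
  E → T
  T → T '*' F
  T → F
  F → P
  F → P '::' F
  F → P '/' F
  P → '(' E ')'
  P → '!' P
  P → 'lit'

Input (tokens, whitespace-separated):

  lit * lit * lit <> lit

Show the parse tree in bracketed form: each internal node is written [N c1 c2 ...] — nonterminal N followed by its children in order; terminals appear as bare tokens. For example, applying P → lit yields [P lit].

E
T <> E
T * F <> E
T * F * F <> E
F * F * F <> E
P * F * F <> E
lit * F * F <> E
lit * P * F <> E
lit * lit * F <> E
lit * lit * P <> E
lit * lit * lit <> E
lit * lit * lit <> T
lit * lit * lit <> F
lit * lit * lit <> P
lit * lit * lit <> lit

[E [T [T [T [F [P lit]]] * [F [P lit]]] * [F [P lit]]] <> [E [T [F [P lit]]]]]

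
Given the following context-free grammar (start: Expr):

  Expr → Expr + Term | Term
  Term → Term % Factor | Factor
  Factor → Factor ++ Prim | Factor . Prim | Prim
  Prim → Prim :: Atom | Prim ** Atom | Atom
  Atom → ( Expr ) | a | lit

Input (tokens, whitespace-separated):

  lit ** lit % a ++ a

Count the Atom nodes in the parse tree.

[Expr [Term [Term [Factor [Prim [Prim [Atom lit]] ** [Atom lit]]]] % [Factor [Factor [Prim [Atom a]]] ++ [Prim [Atom a]]]]]

4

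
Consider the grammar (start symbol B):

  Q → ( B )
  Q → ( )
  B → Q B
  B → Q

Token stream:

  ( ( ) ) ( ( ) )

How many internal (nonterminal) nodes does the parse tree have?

8

[B [Q ( [B [Q ( )]] )] [B [Q ( [B [Q ( )]] )]]]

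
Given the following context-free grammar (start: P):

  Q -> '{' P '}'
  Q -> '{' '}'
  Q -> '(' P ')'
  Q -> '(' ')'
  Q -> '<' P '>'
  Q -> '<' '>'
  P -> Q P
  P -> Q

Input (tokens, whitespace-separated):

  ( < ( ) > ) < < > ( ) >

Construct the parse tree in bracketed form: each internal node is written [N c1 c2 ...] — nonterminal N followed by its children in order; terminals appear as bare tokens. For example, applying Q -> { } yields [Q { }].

P
Q P
( P ) P
( Q ) P
( < P > ) P
( < Q > ) P
( < ( ) > ) P
( < ( ) > ) Q
( < ( ) > ) < P >
( < ( ) > ) < Q P >
( < ( ) > ) < < > P >
( < ( ) > ) < < > Q >
( < ( ) > ) < < > ( ) >

[P [Q ( [P [Q < [P [Q ( )]] >]] )] [P [Q < [P [Q < >] [P [Q ( )]]] >]]]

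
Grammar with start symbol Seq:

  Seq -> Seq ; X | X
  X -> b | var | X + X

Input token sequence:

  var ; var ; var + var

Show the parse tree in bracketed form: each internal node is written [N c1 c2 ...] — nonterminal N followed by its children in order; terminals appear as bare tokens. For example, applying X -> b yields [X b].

[Seq [Seq [Seq [X var]] ; [X var]] ; [X [X var] + [X var]]]

Seq
Seq ; X
Seq ; X ; X
X ; X ; X
var ; X ; X
var ; var ; X
var ; var ; X + X
var ; var ; var + X
var ; var ; var + var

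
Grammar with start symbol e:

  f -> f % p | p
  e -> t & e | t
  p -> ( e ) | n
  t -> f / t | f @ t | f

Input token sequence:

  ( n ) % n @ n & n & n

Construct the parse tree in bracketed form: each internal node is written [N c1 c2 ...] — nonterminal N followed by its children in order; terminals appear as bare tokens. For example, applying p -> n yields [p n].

[e [t [f [f [p ( [e [t [f [p n]]]] )]] % [p n]] @ [t [f [p n]]]] & [e [t [f [p n]]] & [e [t [f [p n]]]]]]

e
t & e
f @ t & e
f % p @ t & e
p % p @ t & e
( e ) % p @ t & e
( t ) % p @ t & e
( f ) % p @ t & e
( p ) % p @ t & e
( n ) % p @ t & e
( n ) % n @ t & e
( n ) % n @ f & e
( n ) % n @ p & e
( n ) % n @ n & e
( n ) % n @ n & t & e
( n ) % n @ n & f & e
( n ) % n @ n & p & e
( n ) % n @ n & n & e
( n ) % n @ n & n & t
( n ) % n @ n & n & f
( n ) % n @ n & n & p
( n ) % n @ n & n & n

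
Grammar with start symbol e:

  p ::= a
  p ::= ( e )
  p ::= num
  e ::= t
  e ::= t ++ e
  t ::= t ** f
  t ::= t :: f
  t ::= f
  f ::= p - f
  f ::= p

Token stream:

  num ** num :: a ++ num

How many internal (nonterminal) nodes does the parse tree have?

[e [t [t [t [f [p num]]] ** [f [p num]]] :: [f [p a]]] ++ [e [t [f [p num]]]]]

14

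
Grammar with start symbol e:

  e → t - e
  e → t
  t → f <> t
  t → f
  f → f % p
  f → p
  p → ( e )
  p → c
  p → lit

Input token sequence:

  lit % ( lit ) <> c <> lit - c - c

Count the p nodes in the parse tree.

[e [t [f [f [p lit]] % [p ( [e [t [f [p lit]]]] )]] <> [t [f [p c]] <> [t [f [p lit]]]]] - [e [t [f [p c]]] - [e [t [f [p c]]]]]]

7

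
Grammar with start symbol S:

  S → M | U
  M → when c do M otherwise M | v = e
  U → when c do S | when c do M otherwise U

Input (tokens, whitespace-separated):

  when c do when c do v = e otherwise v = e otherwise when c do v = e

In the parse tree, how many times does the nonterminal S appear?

2

[S [U when c do [M when c do [M v = e] otherwise [M v = e]] otherwise [U when c do [S [M v = e]]]]]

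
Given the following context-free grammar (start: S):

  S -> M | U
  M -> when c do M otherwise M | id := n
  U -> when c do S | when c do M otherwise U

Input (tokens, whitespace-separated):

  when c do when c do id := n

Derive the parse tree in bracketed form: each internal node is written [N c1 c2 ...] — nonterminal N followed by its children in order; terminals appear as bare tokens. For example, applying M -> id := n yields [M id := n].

[S [U when c do [S [U when c do [S [M id := n]]]]]]

S
U
when c do S
when c do U
when c do when c do S
when c do when c do M
when c do when c do id := n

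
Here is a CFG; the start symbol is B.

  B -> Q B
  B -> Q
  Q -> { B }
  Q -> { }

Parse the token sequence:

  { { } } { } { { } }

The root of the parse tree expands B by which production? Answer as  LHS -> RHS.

[B [Q { [B [Q { }]] }] [B [Q { }] [B [Q { [B [Q { }]] }]]]]

B -> Q B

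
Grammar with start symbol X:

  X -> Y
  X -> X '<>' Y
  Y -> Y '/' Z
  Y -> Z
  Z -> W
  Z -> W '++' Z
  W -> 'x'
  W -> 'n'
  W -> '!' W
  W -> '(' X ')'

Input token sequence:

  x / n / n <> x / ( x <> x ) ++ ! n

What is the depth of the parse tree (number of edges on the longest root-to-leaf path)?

[X [X [Y [Y [Y [Z [W x]]] / [Z [W n]]] / [Z [W n]]]] <> [Y [Y [Z [W x]]] / [Z [W ( [X [X [Y [Z [W x]]]] <> [Y [Z [W x]]]] )] ++ [Z [W ! [W n]]]]]]

9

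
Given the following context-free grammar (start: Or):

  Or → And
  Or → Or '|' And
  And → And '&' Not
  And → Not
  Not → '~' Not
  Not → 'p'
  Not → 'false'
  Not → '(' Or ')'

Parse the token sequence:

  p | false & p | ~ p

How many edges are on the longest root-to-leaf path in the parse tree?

5

[Or [Or [Or [And [Not p]]] | [And [And [Not false]] & [Not p]]] | [And [Not ~ [Not p]]]]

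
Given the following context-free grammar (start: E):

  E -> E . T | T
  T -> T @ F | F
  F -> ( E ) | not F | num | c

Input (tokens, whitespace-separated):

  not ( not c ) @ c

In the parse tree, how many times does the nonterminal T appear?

3

[E [T [T [F not [F ( [E [T [F not [F c]]]] )]]] @ [F c]]]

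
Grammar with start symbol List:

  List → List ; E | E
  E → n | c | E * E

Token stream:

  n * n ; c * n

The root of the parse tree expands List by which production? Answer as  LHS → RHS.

List → List ; E

[List [List [E [E n] * [E n]]] ; [E [E c] * [E n]]]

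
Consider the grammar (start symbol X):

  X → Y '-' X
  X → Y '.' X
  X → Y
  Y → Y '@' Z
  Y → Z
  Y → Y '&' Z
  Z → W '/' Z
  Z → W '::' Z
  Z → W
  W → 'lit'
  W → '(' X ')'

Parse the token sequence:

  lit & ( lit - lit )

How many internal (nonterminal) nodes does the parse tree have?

15

[X [Y [Y [Z [W lit]]] & [Z [W ( [X [Y [Z [W lit]]] - [X [Y [Z [W lit]]]]] )]]]]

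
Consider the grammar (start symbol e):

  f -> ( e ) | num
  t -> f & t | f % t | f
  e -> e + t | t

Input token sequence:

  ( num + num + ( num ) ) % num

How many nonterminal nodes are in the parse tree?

17

[e [t [f ( [e [e [e [t [f num]]] + [t [f num]]] + [t [f ( [e [t [f num]]] )]]] )] % [t [f num]]]]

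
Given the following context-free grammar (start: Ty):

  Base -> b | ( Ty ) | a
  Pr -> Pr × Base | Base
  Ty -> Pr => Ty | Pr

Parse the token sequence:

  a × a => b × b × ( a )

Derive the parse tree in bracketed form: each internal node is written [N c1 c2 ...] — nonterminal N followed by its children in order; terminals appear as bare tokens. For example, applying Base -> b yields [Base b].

[Ty [Pr [Pr [Base a]] × [Base a]] => [Ty [Pr [Pr [Pr [Base b]] × [Base b]] × [Base ( [Ty [Pr [Base a]]] )]]]]

Ty
Pr => Ty
Pr × Base => Ty
Base × Base => Ty
a × Base => Ty
a × a => Ty
a × a => Pr
a × a => Pr × Base
a × a => Pr × Base × Base
a × a => Base × Base × Base
a × a => b × Base × Base
a × a => b × b × Base
a × a => b × b × ( Ty )
a × a => b × b × ( Pr )
a × a => b × b × ( Base )
a × a => b × b × ( a )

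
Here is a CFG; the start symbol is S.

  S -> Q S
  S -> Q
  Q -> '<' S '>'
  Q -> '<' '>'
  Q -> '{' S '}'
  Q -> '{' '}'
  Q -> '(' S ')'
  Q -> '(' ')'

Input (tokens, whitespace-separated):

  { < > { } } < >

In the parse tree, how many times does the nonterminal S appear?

4

[S [Q { [S [Q < >] [S [Q { }]]] }] [S [Q < >]]]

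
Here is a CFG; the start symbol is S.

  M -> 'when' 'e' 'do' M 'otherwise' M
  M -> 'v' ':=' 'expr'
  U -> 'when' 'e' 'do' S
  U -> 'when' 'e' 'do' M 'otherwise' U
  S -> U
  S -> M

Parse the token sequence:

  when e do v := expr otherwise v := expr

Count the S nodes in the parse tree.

[S [M when e do [M v := expr] otherwise [M v := expr]]]

1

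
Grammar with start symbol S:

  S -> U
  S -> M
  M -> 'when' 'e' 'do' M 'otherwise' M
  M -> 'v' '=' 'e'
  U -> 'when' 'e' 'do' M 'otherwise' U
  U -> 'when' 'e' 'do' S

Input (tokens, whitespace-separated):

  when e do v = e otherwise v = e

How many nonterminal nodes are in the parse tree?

[S [M when e do [M v = e] otherwise [M v = e]]]

4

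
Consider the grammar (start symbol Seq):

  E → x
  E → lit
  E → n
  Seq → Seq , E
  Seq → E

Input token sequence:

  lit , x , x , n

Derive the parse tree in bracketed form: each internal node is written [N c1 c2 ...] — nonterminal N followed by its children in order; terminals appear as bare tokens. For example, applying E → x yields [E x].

[Seq [Seq [Seq [Seq [E lit]] , [E x]] , [E x]] , [E n]]

Seq
Seq , E
Seq , E , E
Seq , E , E , E
E , E , E , E
lit , E , E , E
lit , x , E , E
lit , x , x , E
lit , x , x , n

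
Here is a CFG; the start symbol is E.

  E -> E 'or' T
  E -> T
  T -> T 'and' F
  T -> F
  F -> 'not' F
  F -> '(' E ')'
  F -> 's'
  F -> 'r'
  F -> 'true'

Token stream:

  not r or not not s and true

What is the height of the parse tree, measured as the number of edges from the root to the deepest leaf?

[E [E [T [F not [F r]]]] or [T [T [F not [F not [F s]]]] and [F true]]]

6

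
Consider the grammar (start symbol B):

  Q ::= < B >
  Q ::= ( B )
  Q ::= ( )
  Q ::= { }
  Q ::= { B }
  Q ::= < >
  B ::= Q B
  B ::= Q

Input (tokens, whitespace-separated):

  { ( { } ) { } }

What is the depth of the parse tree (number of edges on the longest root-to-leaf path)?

[B [Q { [B [Q ( [B [Q { }]] )] [B [Q { }]]] }]]

6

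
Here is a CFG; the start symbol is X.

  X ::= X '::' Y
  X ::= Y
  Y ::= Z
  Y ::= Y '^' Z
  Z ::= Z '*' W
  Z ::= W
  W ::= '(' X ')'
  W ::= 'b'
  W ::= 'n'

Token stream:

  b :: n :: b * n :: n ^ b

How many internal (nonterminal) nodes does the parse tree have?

21

[X [X [X [X [Y [Z [W b]]]] :: [Y [Z [W n]]]] :: [Y [Z [Z [W b]] * [W n]]]] :: [Y [Y [Z [W n]]] ^ [Z [W b]]]]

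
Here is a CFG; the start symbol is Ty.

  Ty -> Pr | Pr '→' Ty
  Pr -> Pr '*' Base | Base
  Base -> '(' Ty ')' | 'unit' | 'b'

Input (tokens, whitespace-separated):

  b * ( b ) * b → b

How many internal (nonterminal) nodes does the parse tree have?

[Ty [Pr [Pr [Pr [Base b]] * [Base ( [Ty [Pr [Base b]]] )]] * [Base b]] → [Ty [Pr [Base b]]]]

13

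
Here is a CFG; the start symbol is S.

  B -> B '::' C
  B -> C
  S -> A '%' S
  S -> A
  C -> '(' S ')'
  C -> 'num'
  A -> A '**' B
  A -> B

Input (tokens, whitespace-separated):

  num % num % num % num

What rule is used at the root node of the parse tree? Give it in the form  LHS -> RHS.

S -> A '%' S

[S [A [B [C num]]] % [S [A [B [C num]]] % [S [A [B [C num]]] % [S [A [B [C num]]]]]]]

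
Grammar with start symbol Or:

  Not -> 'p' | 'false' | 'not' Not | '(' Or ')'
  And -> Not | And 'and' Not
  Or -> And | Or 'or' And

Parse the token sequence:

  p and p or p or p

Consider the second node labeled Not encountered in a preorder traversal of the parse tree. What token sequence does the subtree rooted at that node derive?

p

[Or [Or [Or [And [And [Not p]] and [Not p]]] or [And [Not p]]] or [And [Not p]]]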